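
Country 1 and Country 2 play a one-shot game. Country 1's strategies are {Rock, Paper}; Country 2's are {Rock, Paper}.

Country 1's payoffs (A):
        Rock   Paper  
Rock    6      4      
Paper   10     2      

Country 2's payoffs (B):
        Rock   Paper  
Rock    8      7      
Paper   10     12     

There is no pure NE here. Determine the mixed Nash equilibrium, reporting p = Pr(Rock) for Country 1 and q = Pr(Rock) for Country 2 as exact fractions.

In a mixed NE each player is indifferent between their pure strategies, so the opponent's mix sets the indifference.
Country 2 indifferent between Rock and Paper: p·8 + (1−p)·10 = p·7 + (1−p)·12 ⟹ 10 + (-2)p = 12 + (-5)p ⟹ p = 2/3.
Country 1 indifferent between Rock and Paper: q·6 + (1−q)·4 = q·10 + (1−q)·2 ⟹ 4 + 2q = 2 + 8q ⟹ q = 1/3.

p = 2/3, q = 1/3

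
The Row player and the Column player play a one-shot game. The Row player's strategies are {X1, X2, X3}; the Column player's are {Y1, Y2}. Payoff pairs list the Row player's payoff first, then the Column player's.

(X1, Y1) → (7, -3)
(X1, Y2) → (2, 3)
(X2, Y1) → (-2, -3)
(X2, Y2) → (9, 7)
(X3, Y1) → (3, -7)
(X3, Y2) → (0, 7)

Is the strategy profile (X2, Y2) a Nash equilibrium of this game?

Yes

Holding the Column player at Y2: the Row player gets 9 from X2, versus 2 from X1, 0 from X3. No profitable deviation for the Row player.
Holding the Row player at X2: the Column player gets 7 from Y2, versus -3 from Y1. No profitable deviation for the Column player either.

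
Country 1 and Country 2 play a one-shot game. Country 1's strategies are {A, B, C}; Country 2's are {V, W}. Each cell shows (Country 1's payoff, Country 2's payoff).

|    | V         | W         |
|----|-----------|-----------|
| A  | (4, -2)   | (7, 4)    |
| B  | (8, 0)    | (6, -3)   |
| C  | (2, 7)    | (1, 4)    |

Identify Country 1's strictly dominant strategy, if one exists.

Check whether one of Country 1's strategies beats all alternatives regardless of what the opponent does.
A is not dominant: against V, B gives 8 > 4.
B is not dominant: against W, A gives 7 > 6.
C is not dominant: against V, A gives 4 > 2.
No single strategy is best against every opponent action.

No strictly dominant strategy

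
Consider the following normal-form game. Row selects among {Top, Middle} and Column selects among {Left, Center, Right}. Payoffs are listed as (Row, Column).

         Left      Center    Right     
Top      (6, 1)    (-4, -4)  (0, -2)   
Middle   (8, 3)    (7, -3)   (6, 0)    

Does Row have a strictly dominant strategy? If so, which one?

Middle

A strategy is strictly dominant if it gives Row a strictly higher payoff than every other strategy, against every choice by the opponent.
Middle strictly dominates: vs Left: 8 > 6; vs Center: 7 > -4; vs Right: 6 > 0.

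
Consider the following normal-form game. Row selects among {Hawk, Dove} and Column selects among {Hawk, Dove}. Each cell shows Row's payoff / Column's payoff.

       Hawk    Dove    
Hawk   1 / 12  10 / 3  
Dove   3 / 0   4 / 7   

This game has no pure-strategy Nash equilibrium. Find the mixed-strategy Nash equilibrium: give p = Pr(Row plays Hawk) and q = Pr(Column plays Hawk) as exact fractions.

In a mixed NE each player is indifferent between their pure strategies, so the opponent's mix sets the indifference.
Column indifferent between Hawk and Dove: p·12 + (1−p)·0 = p·3 + (1−p)·7 ⟹ 0 + 12p = 7 + (-4)p ⟹ p = 7/16.
Row indifferent between Hawk and Dove: q·1 + (1−q)·10 = q·3 + (1−q)·4 ⟹ 10 + (-9)q = 4 + (-1)q ⟹ q = 3/4.

p = 7/16, q = 3/4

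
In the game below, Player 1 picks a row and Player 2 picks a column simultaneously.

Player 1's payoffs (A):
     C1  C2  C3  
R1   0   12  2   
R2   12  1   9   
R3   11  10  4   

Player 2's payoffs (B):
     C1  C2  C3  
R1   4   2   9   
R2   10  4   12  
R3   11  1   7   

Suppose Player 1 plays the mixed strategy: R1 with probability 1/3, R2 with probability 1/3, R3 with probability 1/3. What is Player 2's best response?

Player 2's best reply maximizes expected payoff against the mix.
C1: (1/3)·4 + (1/3)·10 + (1/3)·11 = 25/3
C2: (1/3)·2 + (1/3)·4 + (1/3)·1 = 7/3
C3: (1/3)·9 + (1/3)·12 + (1/3)·7 = 28/3
Highest expected payoff is 28/3, from C3.

C3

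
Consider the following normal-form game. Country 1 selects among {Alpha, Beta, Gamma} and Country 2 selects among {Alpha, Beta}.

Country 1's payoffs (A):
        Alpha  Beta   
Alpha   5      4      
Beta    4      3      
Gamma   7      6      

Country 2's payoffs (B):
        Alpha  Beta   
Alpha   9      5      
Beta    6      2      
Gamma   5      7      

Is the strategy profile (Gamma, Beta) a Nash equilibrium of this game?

Yes

Holding Country 2 at Beta: Country 1 gets 6 from Gamma, versus 4 from Alpha, 3 from Beta. No profitable deviation for Country 1.
Holding Country 1 at Gamma: Country 2 gets 7 from Beta, versus 5 from Alpha. No profitable deviation for Country 2 either.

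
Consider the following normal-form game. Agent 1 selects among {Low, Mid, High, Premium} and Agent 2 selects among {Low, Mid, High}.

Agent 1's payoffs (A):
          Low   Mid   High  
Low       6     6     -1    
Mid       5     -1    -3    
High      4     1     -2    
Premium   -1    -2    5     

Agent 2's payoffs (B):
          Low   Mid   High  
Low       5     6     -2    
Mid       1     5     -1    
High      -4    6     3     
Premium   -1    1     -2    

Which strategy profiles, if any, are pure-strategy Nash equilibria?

(Low, Mid)

Find each player's best response to every opponent strategy; NE are the intersections.
Agent 1's best responses — vs Low: Low (payoff 6); vs Mid: Low (payoff 6); vs High: Premium (payoff 5).
Agent 2's best responses — vs Low: Mid (payoff 6); vs Mid: Mid (payoff 5); vs High: Mid (payoff 6); vs Premium: Mid (payoff 1).
The only mutual best response is (Low, Mid); neither player gains by switching there.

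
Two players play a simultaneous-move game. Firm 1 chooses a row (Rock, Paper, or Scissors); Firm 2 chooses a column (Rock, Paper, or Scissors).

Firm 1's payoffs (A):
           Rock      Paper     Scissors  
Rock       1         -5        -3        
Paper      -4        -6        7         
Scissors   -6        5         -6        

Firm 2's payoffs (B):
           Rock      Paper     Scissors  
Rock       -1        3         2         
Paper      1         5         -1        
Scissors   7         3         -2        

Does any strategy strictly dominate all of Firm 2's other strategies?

A strategy is strictly dominant if it gives Firm 2 a strictly higher payoff than every other strategy, against every choice by the opponent.
Rock is not dominant: against Rock, Paper gives 3 > -1.
Paper is not dominant: against Scissors, Rock gives 7 > 3.
Scissors is not dominant: against Rock, Paper gives 3 > 2.
No single strategy is best against every opponent action.

None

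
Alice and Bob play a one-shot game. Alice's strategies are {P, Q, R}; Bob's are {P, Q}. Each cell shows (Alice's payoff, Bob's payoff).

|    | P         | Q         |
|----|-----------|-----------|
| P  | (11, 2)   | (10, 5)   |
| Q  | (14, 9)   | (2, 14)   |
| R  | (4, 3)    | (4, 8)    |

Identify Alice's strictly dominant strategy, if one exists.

No strictly dominant strategy

A strategy is strictly dominant if it gives Alice a strictly higher payoff than every other strategy, against every choice by the opponent.
P is not dominant: against P, Q gives 14 > 11.
Q is not dominant: against Q, P gives 10 > 2.
R is not dominant: against P, P gives 11 > 4.
No single strategy is best against every opponent action.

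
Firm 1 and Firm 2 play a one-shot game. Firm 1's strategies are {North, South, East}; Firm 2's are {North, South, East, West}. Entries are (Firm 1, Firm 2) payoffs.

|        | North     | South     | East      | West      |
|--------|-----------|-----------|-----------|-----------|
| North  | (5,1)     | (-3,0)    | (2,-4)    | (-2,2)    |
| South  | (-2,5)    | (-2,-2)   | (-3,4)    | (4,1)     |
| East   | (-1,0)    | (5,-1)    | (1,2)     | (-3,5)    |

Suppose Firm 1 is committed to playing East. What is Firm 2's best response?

With Firm 1 fixed at East, Firm 2's payoffs are: North → 0, South → -1, East → 2, West → 5.
The maximum is 5, achieved by West.

West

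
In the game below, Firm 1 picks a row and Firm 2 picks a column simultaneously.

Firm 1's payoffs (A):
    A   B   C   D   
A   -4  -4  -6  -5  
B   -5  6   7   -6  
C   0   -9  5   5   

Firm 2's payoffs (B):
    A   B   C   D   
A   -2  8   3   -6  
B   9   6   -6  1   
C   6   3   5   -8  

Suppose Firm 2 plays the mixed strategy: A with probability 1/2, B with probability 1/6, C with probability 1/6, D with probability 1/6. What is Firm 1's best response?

C

Compute Firm 1's expected payoff from each pure strategy against the given mix.
A: (1/2)·(-4) + (1/6)·(-4) + (1/6)·(-6) + (1/6)·(-5) = -9/2
B: (1/2)·(-5) + (1/6)·6 + (1/6)·7 + (1/6)·(-6) = -4/3
C: (1/2)·0 + (1/6)·(-9) + (1/6)·5 + (1/6)·5 = 1/6
Highest expected payoff is 1/6, from C.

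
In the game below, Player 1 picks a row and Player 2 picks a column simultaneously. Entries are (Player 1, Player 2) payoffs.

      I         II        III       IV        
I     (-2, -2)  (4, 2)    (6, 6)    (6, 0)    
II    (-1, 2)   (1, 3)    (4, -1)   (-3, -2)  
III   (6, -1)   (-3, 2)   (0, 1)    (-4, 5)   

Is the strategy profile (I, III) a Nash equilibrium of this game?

Holding Player 2 at III: Player 1 gets 6 from I, versus 4 from II, 0 from III. No profitable deviation for Player 1.
Holding Player 1 at I: Player 2 gets 6 from III, versus -2 from I, 2 from II, 0 from IV. No profitable deviation for Player 2 either.

Yes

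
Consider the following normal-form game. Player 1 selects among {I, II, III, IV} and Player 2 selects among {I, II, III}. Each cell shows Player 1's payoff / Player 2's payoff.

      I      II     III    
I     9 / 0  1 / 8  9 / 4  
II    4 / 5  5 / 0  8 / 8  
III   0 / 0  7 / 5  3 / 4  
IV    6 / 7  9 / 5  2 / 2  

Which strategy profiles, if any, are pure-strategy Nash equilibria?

There is no pure-strategy Nash equilibrium

Check mutual best responses: a cell is a NE iff neither player can gain by unilaterally deviating.
Player 1's best responses — vs I: I (payoff 9); vs II: IV (payoff 9); vs III: I (payoff 9).
Player 2's best responses — vs I: II (payoff 8); vs II: III (payoff 8); vs III: II (payoff 5); vs IV: I (payoff 7).
No cell has both players best-responding. For instance, Player 1's best reply to III is I, but against I Player 2 prefers II over III.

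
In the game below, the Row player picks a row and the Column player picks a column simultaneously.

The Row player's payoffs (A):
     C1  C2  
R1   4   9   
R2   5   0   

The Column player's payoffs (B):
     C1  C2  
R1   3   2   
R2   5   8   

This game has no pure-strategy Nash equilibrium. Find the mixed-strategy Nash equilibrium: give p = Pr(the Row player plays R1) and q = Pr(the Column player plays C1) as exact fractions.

p = 3/4, q = 9/10

In a mixed NE each player is indifferent between their pure strategies, so the opponent's mix sets the indifference.
The Column player indifferent between C1 and C2: p·3 + (1−p)·5 = p·2 + (1−p)·8 ⟹ 5 + (-2)p = 8 + (-6)p ⟹ p = 3/4.
The Row player indifferent between R1 and R2: q·4 + (1−q)·9 = q·5 + (1−q)·0 ⟹ 9 + (-5)q = 0 + 5q ⟹ q = 9/10.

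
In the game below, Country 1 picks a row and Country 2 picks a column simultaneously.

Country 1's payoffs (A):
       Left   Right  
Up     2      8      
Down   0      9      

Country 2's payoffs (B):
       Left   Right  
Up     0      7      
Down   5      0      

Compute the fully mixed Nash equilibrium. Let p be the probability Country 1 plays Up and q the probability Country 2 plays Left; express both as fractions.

Each player's mixing probability is pinned down by making the *other* player indifferent.
Country 2 indifferent between Left and Right: p·0 + (1−p)·5 = p·7 + (1−p)·0 ⟹ 5 + (-5)p = 0 + 7p ⟹ p = 5/12.
Country 1 indifferent between Up and Down: q·2 + (1−q)·8 = q·0 + (1−q)·9 ⟹ 8 + (-6)q = 9 + (-9)q ⟹ q = 1/3.

p = 5/12, q = 1/3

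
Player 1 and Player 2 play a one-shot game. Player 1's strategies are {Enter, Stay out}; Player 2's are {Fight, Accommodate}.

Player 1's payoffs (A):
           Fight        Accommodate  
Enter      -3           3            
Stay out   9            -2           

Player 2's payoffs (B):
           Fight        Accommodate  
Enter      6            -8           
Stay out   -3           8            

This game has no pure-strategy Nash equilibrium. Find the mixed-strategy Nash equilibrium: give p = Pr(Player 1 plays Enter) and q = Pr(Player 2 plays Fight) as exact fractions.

p = 11/25, q = 5/17

Each player's mixing probability is pinned down by making the *other* player indifferent.
Player 2 indifferent between Fight and Accommodate: p·6 + (1−p)·(-3) = p·(-8) + (1−p)·8 ⟹ (-3) + 9p = 8 + (-16)p ⟹ p = 11/25.
Player 1 indifferent between Enter and Stay out: q·(-3) + (1−q)·3 = q·9 + (1−q)·(-2) ⟹ 3 + (-6)q = (-2) + 11q ⟹ q = 5/17.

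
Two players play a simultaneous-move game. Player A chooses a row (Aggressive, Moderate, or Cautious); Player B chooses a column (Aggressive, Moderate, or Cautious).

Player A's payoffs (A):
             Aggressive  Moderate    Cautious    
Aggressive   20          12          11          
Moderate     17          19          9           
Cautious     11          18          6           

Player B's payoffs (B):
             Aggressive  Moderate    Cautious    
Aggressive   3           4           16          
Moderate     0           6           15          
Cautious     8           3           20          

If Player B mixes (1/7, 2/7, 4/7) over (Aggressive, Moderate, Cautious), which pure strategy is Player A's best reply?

Compute Player A's expected payoff from each pure strategy against the given mix.
Aggressive: (1/7)·20 + (2/7)·12 + (4/7)·11 = 88/7
Moderate: (1/7)·17 + (2/7)·19 + (4/7)·9 = 13
Cautious: (1/7)·11 + (2/7)·18 + (4/7)·6 = 71/7
Highest expected payoff is 13, from Moderate.

Moderate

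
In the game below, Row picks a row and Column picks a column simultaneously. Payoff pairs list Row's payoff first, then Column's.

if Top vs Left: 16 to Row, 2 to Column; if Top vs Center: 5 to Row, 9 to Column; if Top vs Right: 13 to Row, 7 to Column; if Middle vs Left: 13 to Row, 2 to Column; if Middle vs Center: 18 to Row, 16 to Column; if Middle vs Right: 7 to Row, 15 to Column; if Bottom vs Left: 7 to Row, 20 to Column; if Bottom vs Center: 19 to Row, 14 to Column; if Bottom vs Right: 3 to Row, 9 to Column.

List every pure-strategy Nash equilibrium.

None

A profile is a Nash equilibrium when each player is best-responding to the other.
Row's best responses — vs Left: Top (payoff 16); vs Center: Bottom (payoff 19); vs Right: Top (payoff 13).
Column's best responses — vs Top: Center (payoff 9); vs Middle: Center (payoff 16); vs Bottom: Left (payoff 20).
No cell has both players best-responding. For instance, Row's best reply to Left is Top, but against Top Column prefers Center over Left.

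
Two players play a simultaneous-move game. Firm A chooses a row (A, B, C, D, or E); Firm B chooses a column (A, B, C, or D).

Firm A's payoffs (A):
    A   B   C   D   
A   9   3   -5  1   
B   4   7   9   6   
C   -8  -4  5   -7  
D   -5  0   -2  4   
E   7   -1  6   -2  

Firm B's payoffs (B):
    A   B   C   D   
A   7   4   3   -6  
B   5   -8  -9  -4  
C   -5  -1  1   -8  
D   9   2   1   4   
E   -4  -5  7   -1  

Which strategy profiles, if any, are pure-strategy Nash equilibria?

A profile is a Nash equilibrium when each player is best-responding to the other.
Firm A's best responses — vs A: A (payoff 9); vs B: B (payoff 7); vs C: B (payoff 9); vs D: B (payoff 6).
Firm B's best responses — vs A: A (payoff 7); vs B: A (payoff 5); vs C: C (payoff 1); vs D: A (payoff 9); vs E: C (payoff 7).
The only mutual best response is (A, A); neither player gains by switching there.

(A, A)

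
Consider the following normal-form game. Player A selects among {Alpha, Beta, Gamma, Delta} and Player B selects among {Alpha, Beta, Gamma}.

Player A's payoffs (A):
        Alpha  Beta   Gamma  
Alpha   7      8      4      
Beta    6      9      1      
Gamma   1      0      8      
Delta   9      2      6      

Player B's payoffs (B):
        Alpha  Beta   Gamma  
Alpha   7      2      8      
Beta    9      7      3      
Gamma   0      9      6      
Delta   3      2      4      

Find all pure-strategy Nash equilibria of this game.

There is no pure-strategy Nash equilibrium

Check mutual best responses: a cell is a NE iff neither player can gain by unilaterally deviating.
Player A's best responses — vs Alpha: Delta (payoff 9); vs Beta: Beta (payoff 9); vs Gamma: Gamma (payoff 8).
Player B's best responses — vs Alpha: Gamma (payoff 8); vs Beta: Alpha (payoff 9); vs Gamma: Beta (payoff 9); vs Delta: Gamma (payoff 4).
No cell has both players best-responding. For instance, Player A's best reply to Beta is Beta, but against Beta Player B prefers Alpha over Beta.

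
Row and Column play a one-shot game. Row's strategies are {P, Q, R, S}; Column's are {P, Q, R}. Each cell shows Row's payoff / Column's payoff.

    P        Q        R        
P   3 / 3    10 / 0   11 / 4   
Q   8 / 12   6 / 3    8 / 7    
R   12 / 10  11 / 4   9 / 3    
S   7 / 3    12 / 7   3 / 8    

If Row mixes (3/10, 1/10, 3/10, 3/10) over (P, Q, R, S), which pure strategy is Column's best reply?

P

Compute Column's expected payoff from each pure strategy against the given mix.
P: (3/10)·3 + (1/10)·12 + (3/10)·10 + (3/10)·3 = 6
Q: (3/10)·0 + (1/10)·3 + (3/10)·4 + (3/10)·7 = 18/5
R: (3/10)·4 + (1/10)·7 + (3/10)·3 + (3/10)·8 = 26/5
Highest expected payoff is 6, from P.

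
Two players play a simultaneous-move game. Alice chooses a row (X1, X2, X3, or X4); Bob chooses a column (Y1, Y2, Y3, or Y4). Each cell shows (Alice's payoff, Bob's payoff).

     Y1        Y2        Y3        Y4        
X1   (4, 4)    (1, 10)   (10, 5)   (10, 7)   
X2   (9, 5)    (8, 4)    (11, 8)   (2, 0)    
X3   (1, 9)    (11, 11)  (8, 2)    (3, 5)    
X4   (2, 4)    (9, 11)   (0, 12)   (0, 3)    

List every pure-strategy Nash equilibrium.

Check mutual best responses: a cell is a NE iff neither player can gain by unilaterally deviating.
Alice's best responses — vs Y1: X2 (payoff 9); vs Y2: X3 (payoff 11); vs Y3: X2 (payoff 11); vs Y4: X1 (payoff 10).
Bob's best responses — vs X1: Y2 (payoff 10); vs X2: Y3 (payoff 8); vs X3: Y2 (payoff 11); vs X4: Y3 (payoff 12).
Mutual best responses occur at (X2, Y3) and (X3, Y2); at each, neither player gains by switching.

(X2, Y3) and (X3, Y2)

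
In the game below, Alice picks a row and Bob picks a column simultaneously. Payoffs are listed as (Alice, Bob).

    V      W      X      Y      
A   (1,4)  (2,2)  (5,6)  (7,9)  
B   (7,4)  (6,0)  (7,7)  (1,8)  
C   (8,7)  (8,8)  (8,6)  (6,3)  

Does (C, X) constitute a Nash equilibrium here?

No

Holding Bob at X: Alice gets 8 from C, versus 5 from A, 7 from B. No profitable deviation for Alice.
Holding Alice at C: Bob gets 6 from X but could get 8 by switching to W. Bob has a profitable deviation.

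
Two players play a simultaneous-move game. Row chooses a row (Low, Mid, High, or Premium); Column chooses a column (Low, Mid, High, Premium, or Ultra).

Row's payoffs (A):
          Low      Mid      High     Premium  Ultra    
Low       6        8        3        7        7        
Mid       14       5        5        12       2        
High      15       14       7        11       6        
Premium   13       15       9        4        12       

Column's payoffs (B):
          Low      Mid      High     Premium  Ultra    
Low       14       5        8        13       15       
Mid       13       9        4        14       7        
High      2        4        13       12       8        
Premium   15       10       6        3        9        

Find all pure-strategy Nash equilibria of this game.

Find each player's best response to every opponent strategy; NE are the intersections.
Row's best responses — vs Low: High (payoff 15); vs Mid: Premium (payoff 15); vs High: Premium (payoff 9); vs Premium: Mid (payoff 12); vs Ultra: Premium (payoff 12).
Column's best responses — vs Low: Ultra (payoff 15); vs Mid: Premium (payoff 14); vs High: High (payoff 13); vs Premium: Low (payoff 15).
The only mutual best response is (Mid, Premium); neither player gains by switching there.

(Mid, Premium)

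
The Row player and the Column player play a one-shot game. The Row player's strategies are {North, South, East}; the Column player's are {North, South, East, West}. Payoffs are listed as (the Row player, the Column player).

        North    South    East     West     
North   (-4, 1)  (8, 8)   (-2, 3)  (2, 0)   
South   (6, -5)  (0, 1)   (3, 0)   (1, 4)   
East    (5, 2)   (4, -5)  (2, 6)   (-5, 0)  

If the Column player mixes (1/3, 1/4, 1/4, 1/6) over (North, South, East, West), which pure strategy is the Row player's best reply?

South

The Row player's best reply maximizes expected payoff against the mix.
North: (1/3)·(-4) + (1/4)·8 + (1/4)·(-2) + (1/6)·2 = 1/2
South: (1/3)·6 + (1/4)·0 + (1/4)·3 + (1/6)·1 = 35/12
East: (1/3)·5 + (1/4)·4 + (1/4)·2 + (1/6)·(-5) = 7/3
Highest expected payoff is 35/12, from South.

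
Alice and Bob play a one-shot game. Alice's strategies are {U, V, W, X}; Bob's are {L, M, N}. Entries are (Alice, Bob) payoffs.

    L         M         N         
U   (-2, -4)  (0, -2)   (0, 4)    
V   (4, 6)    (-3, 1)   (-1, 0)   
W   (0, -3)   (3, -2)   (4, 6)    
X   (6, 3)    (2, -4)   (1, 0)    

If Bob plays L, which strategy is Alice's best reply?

X

With Bob fixed at L, Alice's payoffs are: U → -2, V → 4, W → 0, X → 6.
The maximum is 6, achieved by X.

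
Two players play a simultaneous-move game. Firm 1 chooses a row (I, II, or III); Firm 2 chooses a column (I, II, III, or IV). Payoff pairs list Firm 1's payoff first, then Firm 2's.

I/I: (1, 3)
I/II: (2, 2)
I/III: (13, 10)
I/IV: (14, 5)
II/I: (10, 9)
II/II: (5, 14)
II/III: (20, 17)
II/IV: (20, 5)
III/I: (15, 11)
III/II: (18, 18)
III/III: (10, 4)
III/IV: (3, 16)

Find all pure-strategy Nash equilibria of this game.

Check mutual best responses: a cell is a NE iff neither player can gain by unilaterally deviating.
Firm 1's best responses — vs I: III (payoff 15); vs II: III (payoff 18); vs III: II (payoff 20); vs IV: II (payoff 20).
Firm 2's best responses — vs I: III (payoff 10); vs II: III (payoff 17); vs III: II (payoff 18).
Mutual best responses occur at (II, III) and (III, II); at each, neither player gains by switching.

(II, III) and (III, II)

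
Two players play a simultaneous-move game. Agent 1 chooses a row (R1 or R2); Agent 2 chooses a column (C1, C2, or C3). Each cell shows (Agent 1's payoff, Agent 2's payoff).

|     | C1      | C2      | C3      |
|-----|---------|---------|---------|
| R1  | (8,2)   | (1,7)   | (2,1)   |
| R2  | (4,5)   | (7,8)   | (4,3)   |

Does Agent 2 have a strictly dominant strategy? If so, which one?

Check whether one of Agent 2's strategies beats all alternatives regardless of what the opponent does.
C2 strictly dominates: vs R1: 7 > each of {2, 1}; vs R2: 8 > each of {5, 3}.

C2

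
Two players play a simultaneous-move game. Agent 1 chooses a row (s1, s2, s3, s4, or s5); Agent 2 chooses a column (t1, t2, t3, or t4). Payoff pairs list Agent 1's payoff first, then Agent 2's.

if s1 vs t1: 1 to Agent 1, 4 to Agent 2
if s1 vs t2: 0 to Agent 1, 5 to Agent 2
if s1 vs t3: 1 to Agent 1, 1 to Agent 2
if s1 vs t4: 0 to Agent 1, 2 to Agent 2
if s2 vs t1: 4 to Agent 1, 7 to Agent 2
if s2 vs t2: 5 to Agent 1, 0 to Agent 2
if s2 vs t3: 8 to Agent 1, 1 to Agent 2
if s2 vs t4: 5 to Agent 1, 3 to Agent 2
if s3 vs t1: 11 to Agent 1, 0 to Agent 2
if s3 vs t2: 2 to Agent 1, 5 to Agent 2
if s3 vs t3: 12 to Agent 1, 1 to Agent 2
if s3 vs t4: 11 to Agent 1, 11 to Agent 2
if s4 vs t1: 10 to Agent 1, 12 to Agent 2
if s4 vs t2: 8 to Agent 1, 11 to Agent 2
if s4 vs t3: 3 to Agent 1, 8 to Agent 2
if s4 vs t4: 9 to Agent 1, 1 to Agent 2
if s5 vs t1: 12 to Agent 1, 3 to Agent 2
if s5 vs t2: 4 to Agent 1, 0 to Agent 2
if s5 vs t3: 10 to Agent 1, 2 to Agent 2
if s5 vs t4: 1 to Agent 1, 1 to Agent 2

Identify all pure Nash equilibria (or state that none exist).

A profile is a Nash equilibrium when each player is best-responding to the other.
Agent 1's best responses — vs t1: s5 (payoff 12); vs t2: s4 (payoff 8); vs t3: s3 (payoff 12); vs t4: s3 (payoff 11).
Agent 2's best responses — vs s1: t2 (payoff 5); vs s2: t1 (payoff 7); vs s3: t4 (payoff 11); vs s4: t1 (payoff 12); vs s5: t1 (payoff 3).
Mutual best responses occur at (s3, t4) and (s5, t1); at each, neither player gains by switching.

(s3, t4) and (s5, t1)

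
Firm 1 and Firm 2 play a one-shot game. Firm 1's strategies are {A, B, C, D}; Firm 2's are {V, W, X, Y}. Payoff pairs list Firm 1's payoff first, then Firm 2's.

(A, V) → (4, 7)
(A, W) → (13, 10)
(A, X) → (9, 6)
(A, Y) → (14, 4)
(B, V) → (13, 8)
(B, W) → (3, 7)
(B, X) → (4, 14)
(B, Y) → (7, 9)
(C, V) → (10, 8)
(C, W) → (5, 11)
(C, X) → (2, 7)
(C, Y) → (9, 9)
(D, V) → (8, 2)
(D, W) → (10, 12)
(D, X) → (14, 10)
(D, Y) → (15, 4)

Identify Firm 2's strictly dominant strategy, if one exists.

No strictly dominant strategy

A strategy is strictly dominant if it gives Firm 2 a strictly higher payoff than every other strategy, against every choice by the opponent.
V is not dominant: against A, W gives 10 > 7.
W is not dominant: against B, V gives 8 > 7.
X is not dominant: against A, V gives 7 > 6.
Y is not dominant: against A, V gives 7 > 4.
No single strategy is best against every opponent action.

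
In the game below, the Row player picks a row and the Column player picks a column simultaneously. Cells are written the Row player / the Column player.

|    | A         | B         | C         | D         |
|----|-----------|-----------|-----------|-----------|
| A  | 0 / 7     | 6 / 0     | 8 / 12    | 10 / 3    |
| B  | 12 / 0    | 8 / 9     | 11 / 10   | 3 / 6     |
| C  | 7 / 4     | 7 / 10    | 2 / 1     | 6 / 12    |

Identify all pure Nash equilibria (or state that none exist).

A profile is a Nash equilibrium when each player is best-responding to the other.
The Row player's best responses — vs A: B (payoff 12); vs B: B (payoff 8); vs C: B (payoff 11); vs D: A (payoff 10).
The Column player's best responses — vs A: C (payoff 12); vs B: C (payoff 10); vs C: D (payoff 12).
The only mutual best response is (B, C); neither player gains by switching there.

(B, C)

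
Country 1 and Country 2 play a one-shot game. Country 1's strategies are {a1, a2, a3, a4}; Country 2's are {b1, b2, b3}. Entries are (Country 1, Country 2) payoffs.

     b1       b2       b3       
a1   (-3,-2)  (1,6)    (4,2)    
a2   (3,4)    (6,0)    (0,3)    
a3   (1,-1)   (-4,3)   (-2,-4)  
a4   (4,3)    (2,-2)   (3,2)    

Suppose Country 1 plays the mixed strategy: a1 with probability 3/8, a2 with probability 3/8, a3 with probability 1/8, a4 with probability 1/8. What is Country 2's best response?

Compute Country 2's expected payoff from each pure strategy against the given mix.
b1: (3/8)·(-2) + (3/8)·4 + (1/8)·(-1) + (1/8)·3 = 1
b2: (3/8)·6 + (3/8)·0 + (1/8)·3 + (1/8)·(-2) = 19/8
b3: (3/8)·2 + (3/8)·3 + (1/8)·(-4) + (1/8)·2 = 13/8
Highest expected payoff is 19/8, from b2.

b2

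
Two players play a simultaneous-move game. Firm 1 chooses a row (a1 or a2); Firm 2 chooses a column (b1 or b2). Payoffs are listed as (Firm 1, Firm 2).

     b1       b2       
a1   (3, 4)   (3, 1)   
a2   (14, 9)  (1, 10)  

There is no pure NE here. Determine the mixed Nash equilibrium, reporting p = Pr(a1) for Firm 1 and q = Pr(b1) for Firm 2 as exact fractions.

Each player's mixing probability is pinned down by making the *other* player indifferent.
Firm 2 indifferent between b1 and b2: p·4 + (1−p)·9 = p·1 + (1−p)·10 ⟹ 9 + (-5)p = 10 + (-9)p ⟹ p = 1/4.
Firm 1 indifferent between a1 and a2: q·3 + (1−q)·3 = q·14 + (1−q)·1 ⟹ 3 + 0q = 1 + 13q ⟹ q = 2/13.

p = 1/4, q = 2/13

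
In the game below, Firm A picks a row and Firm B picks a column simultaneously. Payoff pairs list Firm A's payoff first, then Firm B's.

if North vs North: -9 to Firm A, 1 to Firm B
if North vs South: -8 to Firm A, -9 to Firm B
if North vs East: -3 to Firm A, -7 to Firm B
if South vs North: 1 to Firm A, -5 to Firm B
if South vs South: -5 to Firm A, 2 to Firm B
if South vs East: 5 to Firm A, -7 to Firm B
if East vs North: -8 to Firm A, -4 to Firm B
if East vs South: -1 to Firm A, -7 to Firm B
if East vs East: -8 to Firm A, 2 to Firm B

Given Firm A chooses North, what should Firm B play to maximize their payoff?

North

With Firm A fixed at North, Firm B's payoffs are: North → 1, South → -9, East → -7.
The maximum is 1, achieved by North.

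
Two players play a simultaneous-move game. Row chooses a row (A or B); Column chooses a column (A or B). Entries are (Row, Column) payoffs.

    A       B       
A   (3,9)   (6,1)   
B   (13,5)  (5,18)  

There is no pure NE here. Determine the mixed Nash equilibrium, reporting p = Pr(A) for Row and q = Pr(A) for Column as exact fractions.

In a mixed NE each player is indifferent between their pure strategies, so the opponent's mix sets the indifference.
Column indifferent between A and B: p·9 + (1−p)·5 = p·1 + (1−p)·18 ⟹ 5 + 4p = 18 + (-17)p ⟹ p = 13/21.
Row indifferent between A and B: q·3 + (1−q)·6 = q·13 + (1−q)·5 ⟹ 6 + (-3)q = 5 + 8q ⟹ q = 1/11.

p = 13/21, q = 1/11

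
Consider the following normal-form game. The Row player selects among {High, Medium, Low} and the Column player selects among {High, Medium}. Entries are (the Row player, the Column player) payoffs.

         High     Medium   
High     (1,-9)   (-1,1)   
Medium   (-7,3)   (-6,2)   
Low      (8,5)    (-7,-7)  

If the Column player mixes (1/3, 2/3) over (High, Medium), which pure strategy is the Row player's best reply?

The Row player's best reply maximizes expected payoff against the mix.
High: (1/3)·1 + (2/3)·(-1) = -1/3
Medium: (1/3)·(-7) + (2/3)·(-6) = -19/3
Low: (1/3)·8 + (2/3)·(-7) = -2
Highest expected payoff is -1/3, from High.

High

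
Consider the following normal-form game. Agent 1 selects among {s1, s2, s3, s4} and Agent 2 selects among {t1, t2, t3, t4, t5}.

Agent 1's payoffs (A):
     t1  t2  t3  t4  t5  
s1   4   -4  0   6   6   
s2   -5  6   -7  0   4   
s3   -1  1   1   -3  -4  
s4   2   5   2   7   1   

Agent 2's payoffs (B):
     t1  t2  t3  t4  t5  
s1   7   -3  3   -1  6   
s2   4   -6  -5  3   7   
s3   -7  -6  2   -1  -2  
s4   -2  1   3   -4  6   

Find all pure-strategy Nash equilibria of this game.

(s1, t1)

A profile is a Nash equilibrium when each player is best-responding to the other.
Agent 1's best responses — vs t1: s1 (payoff 4); vs t2: s2 (payoff 6); vs t3: s4 (payoff 2); vs t4: s4 (payoff 7); vs t5: s1 (payoff 6).
Agent 2's best responses — vs s1: t1 (payoff 7); vs s2: t5 (payoff 7); vs s3: t3 (payoff 2); vs s4: t5 (payoff 6).
The only mutual best response is (s1, t1); neither player gains by switching there.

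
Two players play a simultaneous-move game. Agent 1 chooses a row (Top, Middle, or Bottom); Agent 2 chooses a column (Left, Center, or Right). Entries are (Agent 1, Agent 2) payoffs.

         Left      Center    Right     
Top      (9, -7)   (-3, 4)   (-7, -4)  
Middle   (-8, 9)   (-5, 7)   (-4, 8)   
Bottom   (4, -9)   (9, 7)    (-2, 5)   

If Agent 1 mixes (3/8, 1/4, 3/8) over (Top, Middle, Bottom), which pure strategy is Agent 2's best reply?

Center

Compute Agent 2's expected payoff from each pure strategy against the given mix.
Left: (3/8)·(-7) + (1/4)·9 + (3/8)·(-9) = -15/4
Center: (3/8)·4 + (1/4)·7 + (3/8)·7 = 47/8
Right: (3/8)·(-4) + (1/4)·8 + (3/8)·5 = 19/8
Highest expected payoff is 47/8, from Center.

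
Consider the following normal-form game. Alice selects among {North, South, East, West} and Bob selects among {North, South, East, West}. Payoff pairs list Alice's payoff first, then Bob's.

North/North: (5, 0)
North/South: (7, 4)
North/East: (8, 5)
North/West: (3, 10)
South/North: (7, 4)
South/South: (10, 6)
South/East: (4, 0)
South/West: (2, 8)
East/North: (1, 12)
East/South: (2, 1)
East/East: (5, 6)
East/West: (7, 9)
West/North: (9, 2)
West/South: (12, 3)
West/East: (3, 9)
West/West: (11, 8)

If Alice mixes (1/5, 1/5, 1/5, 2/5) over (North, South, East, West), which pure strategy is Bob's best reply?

West

Compute Bob's expected payoff from each pure strategy against the given mix.
North: (1/5)·0 + (1/5)·4 + (1/5)·12 + (2/5)·2 = 4
South: (1/5)·4 + (1/5)·6 + (1/5)·1 + (2/5)·3 = 17/5
East: (1/5)·5 + (1/5)·0 + (1/5)·6 + (2/5)·9 = 29/5
West: (1/5)·10 + (1/5)·8 + (1/5)·9 + (2/5)·8 = 43/5
Highest expected payoff is 43/5, from West.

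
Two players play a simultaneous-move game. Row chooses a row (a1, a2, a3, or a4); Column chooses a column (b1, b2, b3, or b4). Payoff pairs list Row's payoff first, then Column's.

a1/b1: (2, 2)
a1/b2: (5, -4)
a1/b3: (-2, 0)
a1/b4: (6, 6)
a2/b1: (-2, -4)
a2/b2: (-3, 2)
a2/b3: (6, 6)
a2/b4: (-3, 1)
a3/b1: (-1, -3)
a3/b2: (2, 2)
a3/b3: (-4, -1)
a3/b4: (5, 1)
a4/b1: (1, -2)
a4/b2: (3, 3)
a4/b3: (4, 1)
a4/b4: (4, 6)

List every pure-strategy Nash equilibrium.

(a1, b4) and (a2, b3)

A profile is a Nash equilibrium when each player is best-responding to the other.
Row's best responses — vs b1: a1 (payoff 2); vs b2: a1 (payoff 5); vs b3: a2 (payoff 6); vs b4: a1 (payoff 6).
Column's best responses — vs a1: b4 (payoff 6); vs a2: b3 (payoff 6); vs a3: b2 (payoff 2); vs a4: b4 (payoff 6).
Mutual best responses occur at (a1, b4) and (a2, b3); at each, neither player gains by switching.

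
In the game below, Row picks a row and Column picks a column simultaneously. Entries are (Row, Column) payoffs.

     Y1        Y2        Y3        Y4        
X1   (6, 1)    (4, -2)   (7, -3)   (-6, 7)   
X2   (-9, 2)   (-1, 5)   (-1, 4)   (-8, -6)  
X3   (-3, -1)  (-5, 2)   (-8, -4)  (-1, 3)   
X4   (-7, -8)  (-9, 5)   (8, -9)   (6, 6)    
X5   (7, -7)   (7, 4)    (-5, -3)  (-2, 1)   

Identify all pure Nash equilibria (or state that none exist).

A profile is a Nash equilibrium when each player is best-responding to the other.
Row's best responses — vs Y1: X5 (payoff 7); vs Y2: X5 (payoff 7); vs Y3: X4 (payoff 8); vs Y4: X4 (payoff 6).
Column's best responses — vs X1: Y4 (payoff 7); vs X2: Y2 (payoff 5); vs X3: Y4 (payoff 3); vs X4: Y4 (payoff 6); vs X5: Y2 (payoff 4).
Mutual best responses occur at (X4, Y4) and (X5, Y2); at each, neither player gains by switching.

(X4, Y4) and (X5, Y2)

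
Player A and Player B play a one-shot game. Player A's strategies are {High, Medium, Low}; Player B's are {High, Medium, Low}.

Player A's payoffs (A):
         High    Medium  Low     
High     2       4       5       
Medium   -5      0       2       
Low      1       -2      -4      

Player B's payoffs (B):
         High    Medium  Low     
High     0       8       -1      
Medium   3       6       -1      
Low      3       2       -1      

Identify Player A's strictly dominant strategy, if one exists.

Check whether one of Player A's strategies beats all alternatives regardless of what the opponent does.
High strictly dominates: vs High: 2 > each of {-5, 1}; vs Medium: 4 > each of {0, -2}; vs Low: 5 > each of {2, -4}.

High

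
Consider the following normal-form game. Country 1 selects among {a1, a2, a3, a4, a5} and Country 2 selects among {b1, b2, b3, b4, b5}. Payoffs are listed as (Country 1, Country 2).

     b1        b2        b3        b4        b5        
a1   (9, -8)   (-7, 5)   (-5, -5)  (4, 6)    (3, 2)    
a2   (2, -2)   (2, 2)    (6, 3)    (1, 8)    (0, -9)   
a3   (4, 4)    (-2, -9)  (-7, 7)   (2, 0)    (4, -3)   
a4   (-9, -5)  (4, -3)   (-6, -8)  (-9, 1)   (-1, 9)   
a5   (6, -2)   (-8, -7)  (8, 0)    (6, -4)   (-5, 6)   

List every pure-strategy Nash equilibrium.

Find each player's best response to every opponent strategy; NE are the intersections.
Country 1's best responses — vs b1: a1 (payoff 9); vs b2: a4 (payoff 4); vs b3: a5 (payoff 8); vs b4: a5 (payoff 6); vs b5: a3 (payoff 4).
Country 2's best responses — vs a1: b4 (payoff 6); vs a2: b4 (payoff 8); vs a3: b3 (payoff 7); vs a4: b5 (payoff 9); vs a5: b5 (payoff 6).
No cell has both players best-responding. For instance, Country 1's best reply to b1 is a1, but against a1 Country 2 prefers b4 over b1.

None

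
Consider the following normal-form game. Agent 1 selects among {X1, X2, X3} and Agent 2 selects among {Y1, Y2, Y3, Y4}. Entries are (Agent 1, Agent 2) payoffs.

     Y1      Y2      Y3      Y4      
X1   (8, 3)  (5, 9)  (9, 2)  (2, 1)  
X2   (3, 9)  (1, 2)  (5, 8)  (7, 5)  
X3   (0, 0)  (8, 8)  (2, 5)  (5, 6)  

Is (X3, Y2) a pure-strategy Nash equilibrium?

Holding Agent 2 at Y2: Agent 1 gets 8 from X3, versus 5 from X1, 1 from X2. No profitable deviation for Agent 1.
Holding Agent 1 at X3: Agent 2 gets 8 from Y2, versus 0 from Y1, 5 from Y3, 6 from Y4. No profitable deviation for Agent 2 either.

Yes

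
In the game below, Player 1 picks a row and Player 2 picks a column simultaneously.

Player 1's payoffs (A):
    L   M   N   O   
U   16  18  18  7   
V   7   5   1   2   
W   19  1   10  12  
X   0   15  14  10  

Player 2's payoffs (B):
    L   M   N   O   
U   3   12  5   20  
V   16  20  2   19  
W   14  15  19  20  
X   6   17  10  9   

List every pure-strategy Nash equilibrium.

A profile is a Nash equilibrium when each player is best-responding to the other.
Player 1's best responses — vs L: W (payoff 19); vs M: U (payoff 18); vs N: U (payoff 18); vs O: W (payoff 12).
Player 2's best responses — vs U: O (payoff 20); vs V: M (payoff 20); vs W: O (payoff 20); vs X: M (payoff 17).
The only mutual best response is (W, O); neither player gains by switching there.

(W, O)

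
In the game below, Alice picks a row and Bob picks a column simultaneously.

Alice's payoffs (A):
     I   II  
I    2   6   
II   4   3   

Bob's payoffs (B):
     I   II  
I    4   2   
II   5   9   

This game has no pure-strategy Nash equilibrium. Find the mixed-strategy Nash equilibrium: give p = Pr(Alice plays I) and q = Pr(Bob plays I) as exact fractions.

Each player's mixing probability is pinned down by making the *other* player indifferent.
Bob indifferent between I and II: p·4 + (1−p)·5 = p·2 + (1−p)·9 ⟹ 5 + (-1)p = 9 + (-7)p ⟹ p = 2/3.
Alice indifferent between I and II: q·2 + (1−q)·6 = q·4 + (1−q)·3 ⟹ 6 + (-4)q = 3 + 1q ⟹ q = 3/5.

p = 2/3, q = 3/5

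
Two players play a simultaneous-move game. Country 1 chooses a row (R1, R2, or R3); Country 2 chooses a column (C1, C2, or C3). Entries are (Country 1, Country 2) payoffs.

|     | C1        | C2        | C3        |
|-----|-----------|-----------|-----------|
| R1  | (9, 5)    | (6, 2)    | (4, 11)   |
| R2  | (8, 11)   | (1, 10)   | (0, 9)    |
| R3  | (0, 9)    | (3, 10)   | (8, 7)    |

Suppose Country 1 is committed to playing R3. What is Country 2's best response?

With Country 1 fixed at R3, Country 2's payoffs are: C1 → 9, C2 → 10, C3 → 7.
The maximum is 10, achieved by C2.

C2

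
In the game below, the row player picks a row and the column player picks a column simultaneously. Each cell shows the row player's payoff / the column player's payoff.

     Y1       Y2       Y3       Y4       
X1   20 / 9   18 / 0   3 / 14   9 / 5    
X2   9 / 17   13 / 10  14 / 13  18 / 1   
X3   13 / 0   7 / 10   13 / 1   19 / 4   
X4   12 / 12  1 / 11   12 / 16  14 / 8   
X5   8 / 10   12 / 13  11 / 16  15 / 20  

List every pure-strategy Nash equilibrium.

Check mutual best responses: a cell is a NE iff neither player can gain by unilaterally deviating.
The row player's best responses — vs Y1: X1 (payoff 20); vs Y2: X1 (payoff 18); vs Y3: X2 (payoff 14); vs Y4: X3 (payoff 19).
The column player's best responses — vs X1: Y3 (payoff 14); vs X2: Y1 (payoff 17); vs X3: Y2 (payoff 10); vs X4: Y3 (payoff 16); vs X5: Y4 (payoff 20).
No cell has both players best-responding. For instance, the row player's best reply to Y3 is X2, but against X2 the column player prefers Y1 over Y3.

There is no pure-strategy Nash equilibrium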